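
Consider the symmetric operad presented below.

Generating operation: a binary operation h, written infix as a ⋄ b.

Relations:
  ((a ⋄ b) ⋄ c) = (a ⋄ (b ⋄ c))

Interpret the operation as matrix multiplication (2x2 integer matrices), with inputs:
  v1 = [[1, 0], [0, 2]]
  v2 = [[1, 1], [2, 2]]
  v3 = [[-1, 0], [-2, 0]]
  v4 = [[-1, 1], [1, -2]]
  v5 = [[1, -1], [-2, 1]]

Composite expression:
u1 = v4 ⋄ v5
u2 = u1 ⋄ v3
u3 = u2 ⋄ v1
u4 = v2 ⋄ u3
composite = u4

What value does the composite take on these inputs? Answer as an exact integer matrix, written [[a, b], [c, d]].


[[0, 0], [0, 0]]


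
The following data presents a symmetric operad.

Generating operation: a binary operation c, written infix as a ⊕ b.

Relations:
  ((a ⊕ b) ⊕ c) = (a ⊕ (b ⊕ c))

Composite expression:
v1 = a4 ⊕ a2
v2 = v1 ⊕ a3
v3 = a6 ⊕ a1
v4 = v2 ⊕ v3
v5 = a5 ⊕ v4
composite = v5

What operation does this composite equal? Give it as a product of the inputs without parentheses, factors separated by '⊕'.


a5 ⊕ a4 ⊕ a2 ⊕ a3 ⊕ a6 ⊕ a1

Associativity of c dissolves the nesting; only the a-input order survives.
(a4 ⊕ a2) linearizes to a4 ⊕ a2
((a4 ⊕ a2) ⊕ a3) linearizes to a4 ⊕ a2 ⊕ a3
(a6 ⊕ a1) linearizes to a6 ⊕ a1
(((a4 ⊕ a2) ⊕ a3) ⊕ (a6 ⊕ a1)) linearizes to a4 ⊕ a2 ⊕ a3 ⊕ a6 ⊕ a1
(a5 ⊕ (((a4 ⊕ a2) ⊕ a3) ⊕ (a6 ⊕ a1))) linearizes to a5 ⊕ a4 ⊕ a2 ⊕ a3 ⊕ a6 ⊕ a1


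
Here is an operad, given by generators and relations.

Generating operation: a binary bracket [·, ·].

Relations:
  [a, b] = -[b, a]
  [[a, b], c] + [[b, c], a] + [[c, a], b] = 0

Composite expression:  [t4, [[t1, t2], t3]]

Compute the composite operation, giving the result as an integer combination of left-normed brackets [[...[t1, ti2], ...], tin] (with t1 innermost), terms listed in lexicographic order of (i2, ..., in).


-[[[t1, t2], t3], t4]

In the tensor algebra, words opening t1 carry the t1-anchored form.
Composite bracket: [t4, [[t1, t2], t3]]
Under [a, b] = ab - ba we get 8 signed associative words (2^3 = 8).
Keep just the words that open with t1:
  sign of t1t2t3t4 is -1, so it contributes -[[[t1, t2], t3], t4]


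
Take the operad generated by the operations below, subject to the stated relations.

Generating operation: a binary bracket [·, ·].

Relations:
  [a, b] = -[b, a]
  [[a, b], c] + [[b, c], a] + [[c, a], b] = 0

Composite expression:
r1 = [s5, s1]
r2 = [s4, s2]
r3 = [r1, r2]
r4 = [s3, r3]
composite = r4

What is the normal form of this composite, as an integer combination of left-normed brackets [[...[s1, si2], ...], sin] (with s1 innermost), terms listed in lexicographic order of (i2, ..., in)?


-[[[[s1, s5], s2], s4], s3] + [[[[s1, s5], s4], s2], s3]

A multilinear Lie element is pinned by s1-initial words (s1 innermost).
Composite bracket: [s3, [[s5, s1], [s4, s2]]]
Full expansion: 16 signed words from ab - ba (2^4 = 16).
Keep just the words that open with s1:
  s1s5s2s4s3 appears with sign -1, giving the term -[[[[s1, s5], s2], s4], s3]
  s1s5s4s2s3 appears with sign +1, giving the term +[[[[s1, s5], s4], s2], s3]


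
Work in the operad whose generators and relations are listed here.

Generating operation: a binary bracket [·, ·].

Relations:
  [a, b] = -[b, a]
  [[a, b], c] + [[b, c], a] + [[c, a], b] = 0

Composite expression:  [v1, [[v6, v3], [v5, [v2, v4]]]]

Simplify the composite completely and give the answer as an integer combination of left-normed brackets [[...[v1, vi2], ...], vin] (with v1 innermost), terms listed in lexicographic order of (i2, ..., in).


-[[[[[v1, v2], v4], v5], v3], v6] + [[[[[v1, v2], v4], v5], v6], v3] + [[[[[v1, v3], v6], v2], v4], v5] - [[[[[v1, v3], v6], v4], v2], v5] - [[[[[v1, v3], v6], v5], v2], v4] + [[[[[v1, v3], v6], v5], v4], v2] + [[[[[v1, v4], v2], v5], v3], v6] - [[[[[v1, v4], v2], v5], v6], v3] + [[[[[v1, v5], v2], v4], v3], v6] - [[[[[v1, v5], v2], v4], v6], v3] - [[[[[v1, v5], v4], v2], v3], v6] + [[[[[v1, v5], v4], v2], v6], v3] - [[[[[v1, v6], v3], v2], v4], v5] + [[[[[v1, v6], v3], v4], v2], v5] + [[[[[v1, v6], v3], v5], v2], v4] - [[[[[v1, v6], v3], v5], v4], v2]

Expand each bracket as ab - ba; the v1-initial words give the coefficients.
Composite bracket: [v1, [[v6, v3], [v5, [v2, v4]]]]
Full expansion: 32 signed words from ab - ba (2^5 = 32).
Coefficients come from the v1-initial words:
  v1v2v4v5v3v6 (sign -1) contributes -[[[[[v1, v2], v4], v5], v3], v6]
  v1v2v4v5v6v3 (sign +1) contributes +[[[[[v1, v2], v4], v5], v6], v3]
  v1v3v6v2v4v5 (sign +1) contributes +[[[[[v1, v3], v6], v2], v4], v5]
  v1v3v6v4v2v5 (sign -1) contributes -[[[[[v1, v3], v6], v4], v2], v5]
  v1v3v6v5v2v4 (sign -1) contributes -[[[[[v1, v3], v6], v5], v2], v4]
  v1v3v6v5v4v2 (sign +1) contributes +[[[[[v1, v3], v6], v5], v4], v2]
  v1v4v2v5v3v6 (sign +1) contributes +[[[[[v1, v4], v2], v5], v3], v6]
  v1v4v2v5v6v3 (sign -1) contributes -[[[[[v1, v4], v2], v5], v6], v3]
  v1v5v2v4v3v6 (sign +1) contributes +[[[[[v1, v5], v2], v4], v3], v6]
  v1v5v2v4v6v3 (sign -1) contributes -[[[[[v1, v5], v2], v4], v6], v3]
  v1v5v4v2v3v6 (sign -1) contributes -[[[[[v1, v5], v4], v2], v3], v6]
  v1v5v4v2v6v3 (sign +1) contributes +[[[[[v1, v5], v4], v2], v6], v3]
  v1v6v3v2v4v5 (sign -1) contributes -[[[[[v1, v6], v3], v2], v4], v5]
  v1v6v3v4v2v5 (sign +1) contributes +[[[[[v1, v6], v3], v4], v2], v5]
  v1v6v3v5v2v4 (sign +1) contributes +[[[[[v1, v6], v3], v5], v2], v4]
  v1v6v3v5v4v2 (sign -1) contributes -[[[[[v1, v6], v3], v5], v4], v2]


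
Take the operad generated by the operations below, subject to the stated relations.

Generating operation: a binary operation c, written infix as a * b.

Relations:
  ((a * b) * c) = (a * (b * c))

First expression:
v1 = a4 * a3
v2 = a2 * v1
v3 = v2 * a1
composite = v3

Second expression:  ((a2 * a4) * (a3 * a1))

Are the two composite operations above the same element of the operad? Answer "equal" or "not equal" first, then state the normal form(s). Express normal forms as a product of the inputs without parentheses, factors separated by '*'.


equal: each reduces to a2 * a4 * a3 * a1

Normal form of the first expression: a2 * a4 * a3 * a1
Normal form of the second expression: a2 * a4 * a3 * a1
Identical normal forms: equal.


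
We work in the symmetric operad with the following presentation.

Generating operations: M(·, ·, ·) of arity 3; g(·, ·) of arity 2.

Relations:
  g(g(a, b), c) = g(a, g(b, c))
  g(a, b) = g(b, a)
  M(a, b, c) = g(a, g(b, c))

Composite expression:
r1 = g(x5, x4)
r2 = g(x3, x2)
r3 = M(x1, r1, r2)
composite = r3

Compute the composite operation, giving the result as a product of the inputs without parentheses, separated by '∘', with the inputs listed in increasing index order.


Any arrangement under M is one operation, so sort the x-inputs.
g(x5, x4) reduces to x5 ∘ x4
g(x3, x2) reduces to x3 ∘ x2
M(x1, g(x5, x4), g(x3, x2)) reduces to x1 ∘ x5 ∘ x4 ∘ x3 ∘ x2
putting the inputs in ascending order: x1 ∘ x2 ∘ x3 ∘ x4 ∘ x5

x1 ∘ x2 ∘ x3 ∘ x4 ∘ x5


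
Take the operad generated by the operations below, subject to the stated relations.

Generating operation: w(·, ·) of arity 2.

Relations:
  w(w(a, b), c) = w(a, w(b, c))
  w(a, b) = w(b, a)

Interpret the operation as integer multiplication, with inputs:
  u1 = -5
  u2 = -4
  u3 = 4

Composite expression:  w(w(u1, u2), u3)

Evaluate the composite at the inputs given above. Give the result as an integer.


80

w(u1, u2) = 20
w(w(u1, u2), u3) = 80


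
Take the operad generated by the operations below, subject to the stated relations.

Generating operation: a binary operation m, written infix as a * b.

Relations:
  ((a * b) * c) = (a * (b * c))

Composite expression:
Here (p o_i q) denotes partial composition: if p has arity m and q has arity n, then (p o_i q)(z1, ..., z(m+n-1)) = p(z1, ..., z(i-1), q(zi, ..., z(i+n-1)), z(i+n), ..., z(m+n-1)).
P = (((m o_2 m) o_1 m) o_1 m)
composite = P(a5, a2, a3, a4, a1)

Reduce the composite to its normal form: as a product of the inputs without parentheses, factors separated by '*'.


a5 * a2 * a3 * a4 * a1


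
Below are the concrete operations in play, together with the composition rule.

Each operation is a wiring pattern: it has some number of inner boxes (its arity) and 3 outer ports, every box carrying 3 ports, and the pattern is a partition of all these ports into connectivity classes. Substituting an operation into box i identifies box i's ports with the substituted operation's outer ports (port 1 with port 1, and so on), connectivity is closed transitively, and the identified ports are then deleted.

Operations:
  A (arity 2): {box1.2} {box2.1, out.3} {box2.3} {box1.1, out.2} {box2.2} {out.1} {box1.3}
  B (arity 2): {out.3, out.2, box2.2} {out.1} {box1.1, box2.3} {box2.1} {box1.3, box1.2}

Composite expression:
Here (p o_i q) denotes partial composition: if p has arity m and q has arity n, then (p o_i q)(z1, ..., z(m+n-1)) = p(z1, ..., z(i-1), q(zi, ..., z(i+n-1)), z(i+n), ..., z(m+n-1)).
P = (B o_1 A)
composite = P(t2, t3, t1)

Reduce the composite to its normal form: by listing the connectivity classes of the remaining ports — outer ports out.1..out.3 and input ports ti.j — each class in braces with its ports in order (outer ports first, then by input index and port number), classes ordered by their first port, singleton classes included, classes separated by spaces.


{out.1} {out.2, out.3, t1.2} {t1.1} {t1.3} {t2.1, t3.1} {t2.2} {t2.3} {t3.2} {t3.3}


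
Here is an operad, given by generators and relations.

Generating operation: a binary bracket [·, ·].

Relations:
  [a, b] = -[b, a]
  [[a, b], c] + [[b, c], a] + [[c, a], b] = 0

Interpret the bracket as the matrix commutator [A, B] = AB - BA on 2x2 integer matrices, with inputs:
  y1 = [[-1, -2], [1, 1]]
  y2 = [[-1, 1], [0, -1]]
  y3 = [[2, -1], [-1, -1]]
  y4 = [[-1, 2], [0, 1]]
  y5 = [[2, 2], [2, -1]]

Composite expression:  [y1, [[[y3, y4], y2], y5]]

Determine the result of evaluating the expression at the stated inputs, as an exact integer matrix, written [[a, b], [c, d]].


[y3, y4] = [[2, 4], [2, -2]]
[[y3, y4], y2] = [[-2, 4], [0, 2]]
[[[y3, y4], y2], y5] = [[8, -20], [8, -8]]
[y1, [[[y3, y4], y2], y5]] = [[4, 72], [32, -4]]

[[4, 72], [32, -4]]


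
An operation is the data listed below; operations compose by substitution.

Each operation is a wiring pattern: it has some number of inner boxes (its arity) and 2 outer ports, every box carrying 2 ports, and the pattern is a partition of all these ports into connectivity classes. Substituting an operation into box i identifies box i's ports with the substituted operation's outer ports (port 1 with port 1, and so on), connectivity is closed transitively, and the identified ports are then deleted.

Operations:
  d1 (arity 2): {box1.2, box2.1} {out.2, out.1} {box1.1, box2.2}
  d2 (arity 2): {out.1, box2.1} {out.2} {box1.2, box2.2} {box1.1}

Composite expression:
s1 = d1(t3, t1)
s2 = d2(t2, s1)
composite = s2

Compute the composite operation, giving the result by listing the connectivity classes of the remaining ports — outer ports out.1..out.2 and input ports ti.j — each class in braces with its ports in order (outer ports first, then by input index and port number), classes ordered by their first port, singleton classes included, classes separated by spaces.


{out.1, t2.2} {out.2} {t1.1, t3.2} {t1.2, t3.1} {t2.1}

Connectivity passes through glued d2-boundaries; trace each wire chain.
stage d1: inputs (t3, t1), connectivity {out.1, out.2} {t1.1, t3.2} {t1.2, t3.1}, out.j its boundary
stage d2: inputs (t2, t3, t1), connectivity {out.1, t2.2} {out.2} {t1.1, t3.2} {t1.2, t3.1} {t2.1}, out.j its boundary


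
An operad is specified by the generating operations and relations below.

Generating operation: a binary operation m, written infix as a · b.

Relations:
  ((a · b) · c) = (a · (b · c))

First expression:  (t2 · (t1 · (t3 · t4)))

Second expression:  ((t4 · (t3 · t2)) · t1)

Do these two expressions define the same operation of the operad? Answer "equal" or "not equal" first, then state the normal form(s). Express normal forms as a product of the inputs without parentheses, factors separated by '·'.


not equal — first t2 · t1 · t3 · t4, second t4 · t3 · t2 · t1

Reducing the first expression gives t2 · t1 · t3 · t4
Reducing the second expression gives t4 · t3 · t2 · t1
The normal forms differ: not equal.


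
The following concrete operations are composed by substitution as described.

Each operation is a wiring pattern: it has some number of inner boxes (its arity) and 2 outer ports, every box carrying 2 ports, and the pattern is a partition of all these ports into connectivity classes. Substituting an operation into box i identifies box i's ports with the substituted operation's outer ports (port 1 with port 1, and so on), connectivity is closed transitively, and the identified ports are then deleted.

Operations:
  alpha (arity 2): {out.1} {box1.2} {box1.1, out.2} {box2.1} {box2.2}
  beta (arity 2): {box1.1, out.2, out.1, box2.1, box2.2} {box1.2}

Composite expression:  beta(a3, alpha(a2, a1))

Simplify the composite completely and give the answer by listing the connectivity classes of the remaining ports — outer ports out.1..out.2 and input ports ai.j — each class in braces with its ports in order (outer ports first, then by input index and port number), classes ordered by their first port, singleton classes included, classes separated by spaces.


After gluing at beta, chains via deleted ports link the a-ports.
the subtree at alpha composes to {out.1} {out.2, a2.1} {a1.1} {a1.2} {a2.2} on (a2, a1); out.j = own outer ports
the subtree at beta composes to {out.1, out.2, a2.1, a3.1} {a1.1} {a1.2} {a2.2} {a3.2} on (a3, a2, a1); out.j = own outer ports

{out.1, out.2, a2.1, a3.1} {a1.1} {a1.2} {a2.2} {a3.2}


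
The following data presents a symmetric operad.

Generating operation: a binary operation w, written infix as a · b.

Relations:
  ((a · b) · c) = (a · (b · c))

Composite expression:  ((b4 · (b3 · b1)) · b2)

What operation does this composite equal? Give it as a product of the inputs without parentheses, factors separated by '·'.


b4 · b3 · b1 · b2

All parenthesizations of w agree; list the b-inputs left to right.
(b3 · b1) spells out as b3 · b1
(b4 · (b3 · b1)) spells out as b4 · b3 · b1
((b4 · (b3 · b1)) · b2) spells out as b4 · b3 · b1 · b2


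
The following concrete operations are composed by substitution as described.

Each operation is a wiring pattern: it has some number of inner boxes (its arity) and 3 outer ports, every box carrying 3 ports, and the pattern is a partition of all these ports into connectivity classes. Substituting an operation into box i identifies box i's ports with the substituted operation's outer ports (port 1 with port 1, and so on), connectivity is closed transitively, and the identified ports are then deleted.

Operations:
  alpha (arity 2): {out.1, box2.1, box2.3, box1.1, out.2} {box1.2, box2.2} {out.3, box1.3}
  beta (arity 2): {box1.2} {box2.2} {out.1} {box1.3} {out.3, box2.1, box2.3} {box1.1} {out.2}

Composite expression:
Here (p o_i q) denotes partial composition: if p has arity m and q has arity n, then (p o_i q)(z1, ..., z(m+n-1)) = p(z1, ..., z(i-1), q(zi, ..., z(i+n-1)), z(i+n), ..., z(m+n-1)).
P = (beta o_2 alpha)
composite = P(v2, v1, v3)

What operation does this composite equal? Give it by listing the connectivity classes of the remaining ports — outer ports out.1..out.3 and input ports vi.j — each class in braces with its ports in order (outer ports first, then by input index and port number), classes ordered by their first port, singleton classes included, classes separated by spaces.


{out.1} {out.2} {out.3, v1.1, v1.3, v3.1, v3.3} {v1.2, v3.2} {v2.1} {v2.2} {v2.3}

Two ports join when wires chain via beta-identified ports.
the subtree at alpha composes to {out.1, out.2, v1.1, v3.1, v3.3} {out.3, v1.3} {v1.2, v3.2} on (v1, v3); out.j = own outer ports
the subtree at beta composes to {out.1} {out.2} {out.3, v1.1, v1.3, v3.1, v3.3} {v1.2, v3.2} {v2.1} {v2.2} {v2.3} on (v2, v1, v3); out.j = own outer ports


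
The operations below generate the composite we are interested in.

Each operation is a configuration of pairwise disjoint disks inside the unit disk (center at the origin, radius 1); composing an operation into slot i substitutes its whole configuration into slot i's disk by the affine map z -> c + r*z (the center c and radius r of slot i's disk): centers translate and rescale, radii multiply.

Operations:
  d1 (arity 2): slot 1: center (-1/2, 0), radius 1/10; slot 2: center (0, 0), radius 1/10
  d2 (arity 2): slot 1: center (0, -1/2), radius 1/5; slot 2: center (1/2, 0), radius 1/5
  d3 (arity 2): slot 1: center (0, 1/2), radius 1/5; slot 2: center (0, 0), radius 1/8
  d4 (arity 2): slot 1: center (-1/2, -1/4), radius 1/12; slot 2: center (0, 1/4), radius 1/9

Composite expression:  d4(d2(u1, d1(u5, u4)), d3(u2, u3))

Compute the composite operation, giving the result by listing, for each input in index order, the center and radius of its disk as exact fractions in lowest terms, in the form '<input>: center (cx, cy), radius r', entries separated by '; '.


u1: center (-1/2, -7/24), radius 1/60; u2: center (0, 11/36), radius 1/45; u3: center (0, 1/4), radius 1/72; u4: center (-11/24, -1/4), radius 1/600; u5: center (-7/15, -1/4), radius 1/600

Nesting under d4 composes maps z -> c + r*z down each u-path.
tracing u1 down its 2-map path: center (-1/2, -7/24), radius 1/60
tracing u5 down its 3-map path: center (-7/15, -1/4), radius 1/600
tracing u4 down its 3-map path: center (-11/24, -1/4), radius 1/600
tracing u2 down its 2-map path: center (0, 11/36), radius 1/45
tracing u3 down its 2-map path: center (0, 1/4), radius 1/72


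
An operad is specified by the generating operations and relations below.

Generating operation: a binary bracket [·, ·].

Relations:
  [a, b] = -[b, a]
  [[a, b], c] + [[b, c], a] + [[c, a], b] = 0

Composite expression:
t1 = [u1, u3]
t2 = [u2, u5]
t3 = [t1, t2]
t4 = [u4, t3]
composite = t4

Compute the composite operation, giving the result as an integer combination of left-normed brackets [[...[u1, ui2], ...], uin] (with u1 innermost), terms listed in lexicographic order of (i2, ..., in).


-[[[[u1, u3], u2], u5], u4] + [[[[u1, u3], u5], u2], u4]


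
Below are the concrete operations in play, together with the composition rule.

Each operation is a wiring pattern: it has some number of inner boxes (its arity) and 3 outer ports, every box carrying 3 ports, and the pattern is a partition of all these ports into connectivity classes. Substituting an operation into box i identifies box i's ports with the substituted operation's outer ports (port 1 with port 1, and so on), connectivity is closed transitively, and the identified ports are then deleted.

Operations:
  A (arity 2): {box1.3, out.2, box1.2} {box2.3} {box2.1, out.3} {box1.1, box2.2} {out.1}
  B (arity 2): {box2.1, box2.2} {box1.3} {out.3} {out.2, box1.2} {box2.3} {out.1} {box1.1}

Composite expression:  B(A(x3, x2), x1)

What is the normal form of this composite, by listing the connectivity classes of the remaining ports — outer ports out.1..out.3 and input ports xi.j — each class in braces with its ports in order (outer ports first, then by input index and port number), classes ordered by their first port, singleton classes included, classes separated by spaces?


{out.1} {out.2, x3.2, x3.3} {out.3} {x1.1, x1.2} {x1.3} {x2.1} {x2.2, x3.1} {x2.3}


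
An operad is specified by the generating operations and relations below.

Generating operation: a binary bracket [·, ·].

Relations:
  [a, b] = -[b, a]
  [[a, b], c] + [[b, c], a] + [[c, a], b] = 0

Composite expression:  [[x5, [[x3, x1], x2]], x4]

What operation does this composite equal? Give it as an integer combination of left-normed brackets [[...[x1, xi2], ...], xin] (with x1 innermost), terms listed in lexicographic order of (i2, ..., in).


[[[[x1, x3], x2], x5], x4]

In the tensor algebra, words opening x1 carry the x1-anchored form.
Composite bracket: [[x5, [[x3, x1], x2]], x4]
The bracket unfolds into 16 signed words via [a, b] = ab - ba (2^4 = 16).
Words beginning with x1 determine it all:
  from x1x3x2x5x4, sign +1: term +[[[[x1, x3], x2], x5], x4]


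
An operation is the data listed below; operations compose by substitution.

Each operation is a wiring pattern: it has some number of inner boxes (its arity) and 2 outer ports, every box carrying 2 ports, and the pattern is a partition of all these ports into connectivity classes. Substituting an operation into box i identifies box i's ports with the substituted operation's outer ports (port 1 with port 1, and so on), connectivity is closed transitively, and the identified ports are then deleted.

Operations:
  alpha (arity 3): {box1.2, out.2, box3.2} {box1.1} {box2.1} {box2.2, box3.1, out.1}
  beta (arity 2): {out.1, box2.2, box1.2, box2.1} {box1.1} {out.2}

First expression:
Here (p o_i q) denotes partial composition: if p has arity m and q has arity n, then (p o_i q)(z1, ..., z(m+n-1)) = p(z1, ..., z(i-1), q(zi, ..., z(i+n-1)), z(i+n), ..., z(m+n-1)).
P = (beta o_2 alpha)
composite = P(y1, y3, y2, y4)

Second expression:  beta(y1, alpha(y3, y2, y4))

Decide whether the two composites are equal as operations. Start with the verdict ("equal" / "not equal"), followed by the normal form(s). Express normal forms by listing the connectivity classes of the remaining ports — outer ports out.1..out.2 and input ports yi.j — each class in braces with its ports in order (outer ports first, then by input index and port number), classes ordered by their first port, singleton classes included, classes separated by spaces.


equal; both compose to {out.1, y1.2, y2.2, y3.2, y4.1, y4.2} {out.2} {y1.1} {y2.1} {y3.1}


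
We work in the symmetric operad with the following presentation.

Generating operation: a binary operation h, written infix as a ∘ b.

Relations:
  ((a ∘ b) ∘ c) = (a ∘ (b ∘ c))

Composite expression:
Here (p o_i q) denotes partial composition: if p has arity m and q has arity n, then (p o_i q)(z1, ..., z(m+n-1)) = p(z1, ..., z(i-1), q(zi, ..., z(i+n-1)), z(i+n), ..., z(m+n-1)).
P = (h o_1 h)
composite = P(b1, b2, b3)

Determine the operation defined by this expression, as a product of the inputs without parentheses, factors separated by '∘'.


b1 ∘ b2 ∘ b3

Every regrouping of h is equal, so read the b-inputs in written order.
(b1 ∘ b2) spells out as b1 ∘ b2
((b1 ∘ b2) ∘ b3) spells out as b1 ∘ b2 ∘ b3


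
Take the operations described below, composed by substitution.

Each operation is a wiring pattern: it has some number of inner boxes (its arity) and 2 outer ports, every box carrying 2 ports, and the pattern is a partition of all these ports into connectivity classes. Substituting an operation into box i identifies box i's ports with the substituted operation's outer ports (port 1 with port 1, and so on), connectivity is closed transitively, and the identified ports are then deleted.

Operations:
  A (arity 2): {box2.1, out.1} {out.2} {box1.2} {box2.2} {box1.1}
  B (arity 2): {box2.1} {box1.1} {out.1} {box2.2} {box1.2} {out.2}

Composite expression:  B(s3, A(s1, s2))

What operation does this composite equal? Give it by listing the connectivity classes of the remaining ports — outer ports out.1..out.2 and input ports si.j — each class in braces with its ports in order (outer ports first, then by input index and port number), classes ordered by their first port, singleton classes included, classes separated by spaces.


{out.1} {out.2} {s1.1} {s1.2} {s2.1} {s2.2} {s3.1} {s3.2}

Connectivity passes through glued B-boundaries; trace each wire chain.
composing A on (s1, s2), with out.j its own outer ports: {out.1, s2.1} {out.2} {s1.1} {s1.2} {s2.2}
composing B on (s3, s1, s2), with out.j its own outer ports: {out.1} {out.2} {s1.1} {s1.2} {s2.1} {s2.2} {s3.1} {s3.2}


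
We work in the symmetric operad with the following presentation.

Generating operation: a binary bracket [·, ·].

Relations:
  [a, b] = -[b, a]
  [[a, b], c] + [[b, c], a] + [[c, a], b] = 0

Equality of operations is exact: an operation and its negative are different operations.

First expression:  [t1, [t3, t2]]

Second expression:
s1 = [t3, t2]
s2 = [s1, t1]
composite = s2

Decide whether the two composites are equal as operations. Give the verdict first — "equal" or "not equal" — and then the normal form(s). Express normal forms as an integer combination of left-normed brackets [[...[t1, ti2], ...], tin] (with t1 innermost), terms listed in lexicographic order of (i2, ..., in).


not equal: they reduce to -[[t1, t2], t3] + [[t1, t3], t2] and [[t1, t2], t3] - [[t1, t3], t2]

The first expression reduces to -[[t1, t2], t3] + [[t1, t3], t2]
The second expression reduces to [[t1, t2], t3] - [[t1, t3], t2]
They disagree, so not equal.


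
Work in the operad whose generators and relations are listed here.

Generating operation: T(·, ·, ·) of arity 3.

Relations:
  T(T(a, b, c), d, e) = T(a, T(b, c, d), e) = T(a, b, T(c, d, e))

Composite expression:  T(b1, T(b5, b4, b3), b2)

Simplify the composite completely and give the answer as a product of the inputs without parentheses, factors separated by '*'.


b1 * b5 * b4 * b3 * b2

The T-tree's shape is irrelevant; the b-reading-order decides.
T(b5, b4, b3) linearizes to b5 * b4 * b3
T(b1, T(b5, b4, b3), b2) linearizes to b1 * b5 * b4 * b3 * b2


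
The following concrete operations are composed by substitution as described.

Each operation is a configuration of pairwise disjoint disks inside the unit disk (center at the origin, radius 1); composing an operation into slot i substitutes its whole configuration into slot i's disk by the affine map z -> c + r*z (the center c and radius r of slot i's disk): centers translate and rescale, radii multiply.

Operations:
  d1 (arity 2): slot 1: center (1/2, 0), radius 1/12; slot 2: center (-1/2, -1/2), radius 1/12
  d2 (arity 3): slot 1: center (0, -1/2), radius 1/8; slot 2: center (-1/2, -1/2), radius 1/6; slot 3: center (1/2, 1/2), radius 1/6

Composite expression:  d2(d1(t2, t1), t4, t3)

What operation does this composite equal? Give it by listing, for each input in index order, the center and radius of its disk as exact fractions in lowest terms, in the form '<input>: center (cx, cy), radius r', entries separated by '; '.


t1: center (-1/16, -9/16), radius 1/96; t2: center (1/16, -1/2), radius 1/96; t3: center (1/2, 1/2), radius 1/6; t4: center (-1/2, -1/2), radius 1/6

Affine substitution under d2: radii multiply and t-centers shift.
input t2: applying the 2 nested substitutions gives center (1/16, -1/2), radius 1/96
input t1: applying the 2 nested substitutions gives center (-1/16, -9/16), radius 1/96
input t4: applying the 1 nested substitution gives center (-1/2, -1/2), radius 1/6
input t3: applying the 1 nested substitution gives center (1/2, 1/2), radius 1/6


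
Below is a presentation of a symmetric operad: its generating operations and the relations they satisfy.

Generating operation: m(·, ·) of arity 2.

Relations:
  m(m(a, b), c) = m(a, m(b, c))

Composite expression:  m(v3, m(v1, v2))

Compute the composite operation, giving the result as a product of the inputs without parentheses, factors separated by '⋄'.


v3 ⋄ v1 ⋄ v2

Every regrouping of m is equal, so read the v-inputs in written order.
m(v1, v2) collapses to v1 ⋄ v2
m(v3, m(v1, v2)) collapses to v3 ⋄ v1 ⋄ v2


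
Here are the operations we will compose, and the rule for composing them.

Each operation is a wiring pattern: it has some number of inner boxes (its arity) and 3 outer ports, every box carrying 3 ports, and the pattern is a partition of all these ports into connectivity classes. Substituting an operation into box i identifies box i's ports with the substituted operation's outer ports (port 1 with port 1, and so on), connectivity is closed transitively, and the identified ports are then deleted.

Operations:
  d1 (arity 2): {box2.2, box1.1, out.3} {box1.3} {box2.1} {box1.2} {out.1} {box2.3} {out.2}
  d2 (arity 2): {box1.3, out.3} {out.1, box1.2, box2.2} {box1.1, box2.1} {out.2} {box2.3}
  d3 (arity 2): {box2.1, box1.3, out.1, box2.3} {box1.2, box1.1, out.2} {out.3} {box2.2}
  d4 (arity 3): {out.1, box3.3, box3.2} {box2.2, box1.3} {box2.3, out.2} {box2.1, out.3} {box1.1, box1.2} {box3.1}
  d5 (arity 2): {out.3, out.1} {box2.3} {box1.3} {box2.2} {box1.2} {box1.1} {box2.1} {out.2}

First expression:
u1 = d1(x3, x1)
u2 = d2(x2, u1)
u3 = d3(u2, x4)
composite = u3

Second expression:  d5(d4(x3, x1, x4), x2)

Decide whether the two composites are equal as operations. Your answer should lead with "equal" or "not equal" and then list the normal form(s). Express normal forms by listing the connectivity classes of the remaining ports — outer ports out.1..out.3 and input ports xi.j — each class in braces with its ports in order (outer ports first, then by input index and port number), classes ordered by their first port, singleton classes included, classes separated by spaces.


not equal; first: {out.1, x2.3, x4.1, x4.3} {out.2, x2.2} {out.3} {x1.1} {x1.2, x3.1} {x1.3} {x2.1} {x3.2} {x3.3} {x4.2}; second: {out.1, out.3} {out.2} {x1.1} {x1.2, x3.3} {x1.3} {x2.1} {x2.2} {x2.3} {x3.1, x3.2} {x4.1} {x4.2, x4.3}

Normal form of the first expression: {out.1, x2.3, x4.1, x4.3} {out.2, x2.2} {out.3} {x1.1} {x1.2, x3.1} {x1.3} {x2.1} {x3.2} {x3.3} {x4.2}
Normal form of the second expression: {out.1, out.3} {out.2} {x1.1} {x1.2, x3.3} {x1.3} {x2.1} {x2.2} {x2.3} {x3.1, x3.2} {x4.1} {x4.2, x4.3}
Distinct normal forms: not equal.


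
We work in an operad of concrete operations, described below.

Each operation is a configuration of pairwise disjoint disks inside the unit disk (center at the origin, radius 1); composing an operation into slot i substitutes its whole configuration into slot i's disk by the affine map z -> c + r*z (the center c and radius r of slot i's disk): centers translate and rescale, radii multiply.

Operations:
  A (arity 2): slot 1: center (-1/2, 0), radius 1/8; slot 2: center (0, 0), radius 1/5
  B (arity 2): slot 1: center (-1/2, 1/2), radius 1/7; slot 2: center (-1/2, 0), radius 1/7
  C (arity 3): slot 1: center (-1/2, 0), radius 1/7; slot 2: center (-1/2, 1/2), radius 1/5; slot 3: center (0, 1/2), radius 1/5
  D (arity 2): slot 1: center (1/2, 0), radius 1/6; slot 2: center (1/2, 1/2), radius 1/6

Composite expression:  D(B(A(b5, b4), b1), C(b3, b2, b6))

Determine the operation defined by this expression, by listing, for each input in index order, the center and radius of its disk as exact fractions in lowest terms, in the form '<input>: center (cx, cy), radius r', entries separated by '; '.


Nesting under D composes maps z -> c + r*z down each b-path.
tracing b5 down its 3-map path: center (17/42, 1/12), radius 1/336
tracing b4 down its 3-map path: center (5/12, 1/12), radius 1/210
tracing b1 down its 2-map path: center (5/12, 0), radius 1/42
tracing b3 down its 2-map path: center (5/12, 1/2), radius 1/42
tracing b2 down its 2-map path: center (5/12, 7/12), radius 1/30
tracing b6 down its 2-map path: center (1/2, 7/12), radius 1/30

b1: center (5/12, 0), radius 1/42; b2: center (5/12, 7/12), radius 1/30; b3: center (5/12, 1/2), radius 1/42; b4: center (5/12, 1/12), radius 1/210; b5: center (17/42, 1/12), radius 1/336; b6: center (1/2, 7/12), radius 1/30


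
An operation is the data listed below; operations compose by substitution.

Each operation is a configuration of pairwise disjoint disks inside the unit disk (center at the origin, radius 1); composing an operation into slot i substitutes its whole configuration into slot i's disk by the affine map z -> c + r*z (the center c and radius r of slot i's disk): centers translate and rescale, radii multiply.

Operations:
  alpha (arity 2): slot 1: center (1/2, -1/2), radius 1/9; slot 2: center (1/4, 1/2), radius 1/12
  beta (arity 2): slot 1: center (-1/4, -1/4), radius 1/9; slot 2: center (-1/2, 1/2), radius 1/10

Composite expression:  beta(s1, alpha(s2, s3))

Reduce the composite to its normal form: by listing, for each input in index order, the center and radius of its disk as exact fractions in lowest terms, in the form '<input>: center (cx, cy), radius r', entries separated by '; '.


Each s-disk chains the slot maps above it in beta; radii multiply.
input s1: applying the 1 nested substitution gives center (-1/4, -1/4), radius 1/9
input s2: applying the 2 nested substitutions gives center (-9/20, 9/20), radius 1/90
input s3: applying the 2 nested substitutions gives center (-19/40, 11/20), radius 1/120

s1: center (-1/4, -1/4), radius 1/9; s2: center (-9/20, 9/20), radius 1/90; s3: center (-19/40, 11/20), radius 1/120


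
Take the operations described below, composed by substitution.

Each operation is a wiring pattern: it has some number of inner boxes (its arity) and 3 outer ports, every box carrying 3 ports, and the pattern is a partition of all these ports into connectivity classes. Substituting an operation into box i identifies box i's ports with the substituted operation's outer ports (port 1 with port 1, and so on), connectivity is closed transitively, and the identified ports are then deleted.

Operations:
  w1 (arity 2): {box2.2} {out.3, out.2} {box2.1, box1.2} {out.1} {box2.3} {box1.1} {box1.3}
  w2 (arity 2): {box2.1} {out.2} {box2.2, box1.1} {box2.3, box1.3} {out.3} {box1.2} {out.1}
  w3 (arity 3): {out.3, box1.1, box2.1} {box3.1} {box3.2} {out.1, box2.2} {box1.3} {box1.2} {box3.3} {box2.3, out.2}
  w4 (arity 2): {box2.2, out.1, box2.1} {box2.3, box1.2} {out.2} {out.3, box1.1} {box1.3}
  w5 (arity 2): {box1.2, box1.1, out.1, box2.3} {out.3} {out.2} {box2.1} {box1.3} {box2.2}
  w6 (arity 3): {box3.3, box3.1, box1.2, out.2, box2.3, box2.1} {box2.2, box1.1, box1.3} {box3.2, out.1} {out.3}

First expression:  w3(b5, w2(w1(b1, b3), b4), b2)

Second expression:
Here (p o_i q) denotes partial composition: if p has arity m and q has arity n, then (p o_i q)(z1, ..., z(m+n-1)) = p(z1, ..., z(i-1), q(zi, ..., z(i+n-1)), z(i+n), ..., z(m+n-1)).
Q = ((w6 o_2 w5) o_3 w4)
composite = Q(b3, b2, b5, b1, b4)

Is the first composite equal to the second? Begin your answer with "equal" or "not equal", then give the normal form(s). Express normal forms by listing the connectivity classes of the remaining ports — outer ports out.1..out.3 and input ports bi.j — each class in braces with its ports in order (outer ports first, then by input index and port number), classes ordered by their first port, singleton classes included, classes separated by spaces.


In normal form, the first expression is {out.1} {out.2} {out.3, b5.1} {b1.1} {b1.2, b3.1} {b1.3} {b2.1} {b2.2} {b2.3} {b3.2} {b3.3} {b4.1} {b4.2} {b4.3} {b5.2} {b5.3}
In normal form, the second expression is {out.1, b4.2} {out.2, b2.1, b2.2, b3.2, b4.1, b4.3, b5.1} {out.3} {b1.1, b1.2} {b1.3, b5.2} {b2.3} {b3.1, b3.3} {b5.3}
The normal forms differ: not equal.

not equal; the first gives {out.1} {out.2} {out.3, b5.1} {b1.1} {b1.2, b3.1} {b1.3} {b2.1} {b2.2} {b2.3} {b3.2} {b3.3} {b4.1} {b4.2} {b4.3} {b5.2} {b5.3} and the second {out.1, b4.2} {out.2, b2.1, b2.2, b3.2, b4.1, b4.3, b5.1} {out.3} {b1.1, b1.2} {b1.3, b5.2} {b2.3} {b3.1, b3.3} {b5.3}


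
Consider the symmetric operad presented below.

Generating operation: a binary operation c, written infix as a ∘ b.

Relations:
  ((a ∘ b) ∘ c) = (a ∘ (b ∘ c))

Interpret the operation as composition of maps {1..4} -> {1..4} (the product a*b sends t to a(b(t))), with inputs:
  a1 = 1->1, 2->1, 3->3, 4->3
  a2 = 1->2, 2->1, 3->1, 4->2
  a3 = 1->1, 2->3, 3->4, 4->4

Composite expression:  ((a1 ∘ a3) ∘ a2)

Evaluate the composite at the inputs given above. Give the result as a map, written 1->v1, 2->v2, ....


(a1 ∘ a3) = 1->1, 2->3, 3->3, 4->3
((a1 ∘ a3) ∘ a2) = 1->3, 2->1, 3->1, 4->3

1->3, 2->1, 3->1, 4->3


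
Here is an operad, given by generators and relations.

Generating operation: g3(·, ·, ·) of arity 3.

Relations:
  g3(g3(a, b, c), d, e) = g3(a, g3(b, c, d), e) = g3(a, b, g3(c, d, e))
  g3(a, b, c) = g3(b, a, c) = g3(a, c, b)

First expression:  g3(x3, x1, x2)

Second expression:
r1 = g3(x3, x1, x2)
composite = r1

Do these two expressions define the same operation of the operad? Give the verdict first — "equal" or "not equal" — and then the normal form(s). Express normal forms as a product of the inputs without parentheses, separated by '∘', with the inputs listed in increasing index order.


equal — both sides give x1 ∘ x2 ∘ x3

Normal form of the first expression: x1 ∘ x2 ∘ x3
Normal form of the second expression: x1 ∘ x2 ∘ x3
The forms coincide; equal.


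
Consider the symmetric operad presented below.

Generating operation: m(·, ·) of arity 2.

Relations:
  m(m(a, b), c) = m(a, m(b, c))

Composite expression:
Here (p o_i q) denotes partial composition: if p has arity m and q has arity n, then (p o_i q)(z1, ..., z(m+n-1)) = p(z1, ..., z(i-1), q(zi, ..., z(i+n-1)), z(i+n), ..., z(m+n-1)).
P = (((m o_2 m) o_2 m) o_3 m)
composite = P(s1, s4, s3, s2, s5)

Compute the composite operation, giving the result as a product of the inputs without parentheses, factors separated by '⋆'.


s1 ⋆ s4 ⋆ s3 ⋆ s2 ⋆ s5

Every regrouping of m is equal, so read the s-inputs in written order.
m(s3, s2) unparenthesizes to s3 ⋆ s2
m(s4, m(s3, s2)) unparenthesizes to s4 ⋆ s3 ⋆ s2
m(m(s4, m(s3, s2)), s5) unparenthesizes to s4 ⋆ s3 ⋆ s2 ⋆ s5
m(s1, m(m(s4, m(s3, s2)), s5)) unparenthesizes to s1 ⋆ s4 ⋆ s3 ⋆ s2 ⋆ s5


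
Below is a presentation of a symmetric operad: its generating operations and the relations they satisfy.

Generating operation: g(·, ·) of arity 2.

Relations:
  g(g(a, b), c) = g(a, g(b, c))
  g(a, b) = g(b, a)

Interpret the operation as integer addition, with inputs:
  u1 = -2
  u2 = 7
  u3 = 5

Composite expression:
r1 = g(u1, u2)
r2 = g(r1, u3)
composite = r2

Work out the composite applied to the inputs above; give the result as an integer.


10

g(u1, u2) = 5
g(g(u1, u2), u3) = 10


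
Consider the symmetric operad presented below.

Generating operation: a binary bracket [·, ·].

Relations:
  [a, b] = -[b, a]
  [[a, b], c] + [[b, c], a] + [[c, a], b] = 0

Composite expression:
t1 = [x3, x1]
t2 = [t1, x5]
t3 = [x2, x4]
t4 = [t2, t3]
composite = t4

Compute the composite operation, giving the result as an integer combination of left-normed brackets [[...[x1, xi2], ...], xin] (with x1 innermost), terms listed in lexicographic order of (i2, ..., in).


-[[[[x1, x3], x5], x2], x4] + [[[[x1, x3], x5], x4], x2]


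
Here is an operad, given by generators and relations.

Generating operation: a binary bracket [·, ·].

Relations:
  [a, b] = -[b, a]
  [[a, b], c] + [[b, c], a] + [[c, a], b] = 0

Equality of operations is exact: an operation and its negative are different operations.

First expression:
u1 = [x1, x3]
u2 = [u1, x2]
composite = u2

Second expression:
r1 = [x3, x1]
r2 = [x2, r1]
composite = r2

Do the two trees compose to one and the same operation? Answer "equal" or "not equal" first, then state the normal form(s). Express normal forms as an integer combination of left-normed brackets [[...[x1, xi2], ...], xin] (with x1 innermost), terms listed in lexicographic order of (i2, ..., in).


equal; the common form is [[x1, x3], x2]

Reducing the first expression gives [[x1, x3], x2]
Reducing the second expression gives [[x1, x3], x2]
Identical normal forms: equal.


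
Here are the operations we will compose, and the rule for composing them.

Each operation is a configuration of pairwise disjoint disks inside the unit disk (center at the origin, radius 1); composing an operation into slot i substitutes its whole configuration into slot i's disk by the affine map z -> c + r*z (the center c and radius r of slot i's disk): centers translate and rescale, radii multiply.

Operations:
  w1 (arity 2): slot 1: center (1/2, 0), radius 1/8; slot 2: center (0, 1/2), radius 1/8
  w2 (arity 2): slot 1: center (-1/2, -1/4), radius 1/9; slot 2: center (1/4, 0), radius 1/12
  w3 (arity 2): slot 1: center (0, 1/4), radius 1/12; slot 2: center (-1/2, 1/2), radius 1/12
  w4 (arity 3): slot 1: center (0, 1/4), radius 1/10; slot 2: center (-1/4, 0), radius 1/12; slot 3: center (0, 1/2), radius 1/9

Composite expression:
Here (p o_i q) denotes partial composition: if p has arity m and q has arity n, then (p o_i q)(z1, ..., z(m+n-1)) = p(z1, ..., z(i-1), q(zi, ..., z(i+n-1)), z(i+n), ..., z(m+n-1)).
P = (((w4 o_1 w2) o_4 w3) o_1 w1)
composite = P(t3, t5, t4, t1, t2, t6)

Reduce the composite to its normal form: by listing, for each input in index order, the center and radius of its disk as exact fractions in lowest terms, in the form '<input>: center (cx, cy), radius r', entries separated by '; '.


Each t-disk chains the slot maps above it in w4; radii multiply.
input t3: applying the 3 nested substitutions gives center (-2/45, 9/40), radius 1/720
input t5: applying the 3 nested substitutions gives center (-1/20, 83/360), radius 1/720
input t4: applying the 2 nested substitutions gives center (1/40, 1/4), radius 1/120
input t1: applying the 1 nested substitution gives center (-1/4, 0), radius 1/12
input t2: applying the 2 nested substitutions gives center (0, 19/36), radius 1/108
input t6: applying the 2 nested substitutions gives center (-1/18, 5/9), radius 1/108

t1: center (-1/4, 0), radius 1/12; t2: center (0, 19/36), radius 1/108; t3: center (-2/45, 9/40), radius 1/720; t4: center (1/40, 1/4), radius 1/120; t5: center (-1/20, 83/360), radius 1/720; t6: center (-1/18, 5/9), radius 1/108
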